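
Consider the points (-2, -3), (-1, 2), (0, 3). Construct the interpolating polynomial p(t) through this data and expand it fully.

p(t) = -2t^2 - t + 3

L_0(t) = (t + 1)t / [2] = (1/2)t^2 + (1/2)t
L_1(t) = (t + 2)t / [-1] = -t^2 - 2t
L_2(t) = (t + 2)(t + 1) / [2] = (1/2)t^2 + (3/2)t + 1
p(t) = (-3)·L_0 + 2·L_1 + 3·L_2
  (-3)·L_0(t) = -(3/2)t^2 - (3/2)t
  2·L_1(t) = -2t^2 - 4t
  3·L_2(t) = (3/2)t^2 + (9/2)t + 3
Adding term by term: -2t^2 - t + 3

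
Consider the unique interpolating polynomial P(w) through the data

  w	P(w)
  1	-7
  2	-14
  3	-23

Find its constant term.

-2

L_0(w) = (w - 2)(w - 3) / [2] = (1/2)w^2 - (5/2)w + 3
L_1(w) = (w - 1)(w - 3) / [-1] = -w^2 + 4w - 3
L_2(w) = (w - 1)(w - 2) / [2] = (1/2)w^2 - (3/2)w + 1
P(w) = (-7)·L_0 + (-14)·L_1 + (-23)·L_2
Only the constant term is needed; take it from each L_i and combine:
(-7)·(3) + (-14)·(-3) + (-23)·(1) = -2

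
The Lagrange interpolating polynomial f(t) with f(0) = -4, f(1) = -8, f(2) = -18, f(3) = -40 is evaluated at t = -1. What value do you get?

L_0(-1) = (-2)·(-3)·(-4)/[(-1)·(-2)·(-3)] = 4
L_1(-1) = (-1)·(-3)·(-4)/[(1)·(-1)·(-2)] = -6
L_2(-1) = (-1)·(-2)·(-4)/[(2)·(1)·(-1)] = 4
L_3(-1) = (-1)·(-2)·(-3)/[(3)·(2)·(1)] = -1
Sum: (-4)·(4) + (-8)·(-6) + (-18)·(4) + (-40)·(-1) = 0

0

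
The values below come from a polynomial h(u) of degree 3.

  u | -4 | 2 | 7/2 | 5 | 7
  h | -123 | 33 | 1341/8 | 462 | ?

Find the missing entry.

The 4 known values determine h uniquely (degree ≤ 3).
Evaluate each Lagrange basis at u = 7:
L_0(7) = (5)·(7/2)·(2)/[(-6)·(-15/2)·(-9)] = -7/81
L_1(7) = (11)·(7/2)·(2)/[(6)·(-3/2)·(-3)] = 77/27
L_2(7) = (11)·(5)·(2)/[(15/2)·(3/2)·(-3/2)] = -176/27
L_3(7) = (11)·(5)·(7/2)/[(9)·(3)·(3/2)] = 385/81
Sum: (-123)·(-7/81) + 33·(77/27) + 1341/8·(-176/27) + 462·(385/81) = 1208

1208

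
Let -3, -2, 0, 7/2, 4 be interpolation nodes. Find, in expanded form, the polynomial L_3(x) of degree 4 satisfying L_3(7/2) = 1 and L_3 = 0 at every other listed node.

L_3(x) = -(16/1001)x^4 - (16/1001)x^3 + (32/143)x^2 + (384/1001)x

L_3(x) = (x + 3)(x + 2)x(x - 4) / [(13/2)·(11/2)·(7/2)·(-1/2)]
       = (x^4 + x^3 - 14x^2 - 24x) / (-1001/16)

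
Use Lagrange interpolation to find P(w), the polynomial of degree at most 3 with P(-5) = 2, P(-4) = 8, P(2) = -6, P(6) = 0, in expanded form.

P(w) = (661/4620)w^3 - (291/1540)w^2 - (10229/2310)w + 190/77

L_0(w) = (w + 4)(w - 2)(w - 6) / [-77] = -(1/77)w^3 + (4/77)w^2 + (20/77)w - 48/77
L_1(w) = (w + 5)(w - 2)(w - 6) / [60] = (1/60)w^3 - (1/20)w^2 - (7/15)w + 1
L_2(w) = (w + 5)(w + 4)(w - 6) / [-168] = -(1/168)w^3 - (1/56)w^2 + (17/84)w + 5/7
L_3(w) = (w + 5)(w + 4)(w - 2) / [440] = (1/440)w^3 + (7/440)w^2 + (1/220)w - 1/11
P(w) = 2·L_0 + 8·L_1 + (-6)·L_2 + 0·L_3
  2·L_0(w) = -(2/77)w^3 + (8/77)w^2 + (40/77)w - 96/77
  8·L_1(w) = (2/15)w^3 - (2/5)w^2 - (56/15)w + 8
  (-6)·L_2(w) = (1/28)w^3 + (3/28)w^2 - (17/14)w - 30/7
  0·L_3(w) = 0
Adding term by term: (661/4620)w^3 - (291/1540)w^2 - (10229/2310)w + 190/77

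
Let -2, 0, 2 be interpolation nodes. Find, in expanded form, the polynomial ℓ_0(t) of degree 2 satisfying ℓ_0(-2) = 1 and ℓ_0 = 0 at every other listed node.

ℓ_0(t) = (1/8)t^2 - (1/4)t

ℓ_0(t) = t(t - 2) / [(-2)·(-4)]
       = (t^2 - 2t) / (8)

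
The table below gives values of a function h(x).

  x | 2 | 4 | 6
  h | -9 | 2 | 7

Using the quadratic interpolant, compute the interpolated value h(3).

-11/4

L_0(3) = (-1)·(-3)/[(-2)·(-4)] = 3/8
L_1(3) = (1)·(-3)/[(2)·(-2)] = 3/4
L_2(3) = (1)·(-1)/[(4)·(2)] = -1/8
Sum: (-9)·(3/8) + 2·(3/4) + 7·(-1/8) = -11/4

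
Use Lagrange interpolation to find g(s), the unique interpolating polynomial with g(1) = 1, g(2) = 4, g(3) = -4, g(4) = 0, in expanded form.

g(s) = (23/6)s^3 - (57/2)s^2 + (185/3)s - 36

L_0(s) = (s - 2)(s - 3)(s - 4) / [-6] = -(1/6)s^3 + (3/2)s^2 - (13/3)s + 4
L_1(s) = (s - 1)(s - 3)(s - 4) / [2] = (1/2)s^3 - 4s^2 + (19/2)s - 6
L_2(s) = (s - 1)(s - 2)(s - 4) / [-2] = -(1/2)s^3 + (7/2)s^2 - 7s + 4
L_3(s) = (s - 1)(s - 2)(s - 3) / [6] = (1/6)s^3 - s^2 + (11/6)s - 1
g(s) = 1·L_0 + 4·L_1 + (-4)·L_2 + 0·L_3
  1·L_0(s) = -(1/6)s^3 + (3/2)s^2 - (13/3)s + 4
  4·L_1(s) = 2s^3 - 16s^2 + 38s - 24
  (-4)·L_2(s) = 2s^3 - 14s^2 + 28s - 16
  0·L_3(s) = 0
Adding term by term: (23/6)s^3 - (57/2)s^2 + (185/3)s - 36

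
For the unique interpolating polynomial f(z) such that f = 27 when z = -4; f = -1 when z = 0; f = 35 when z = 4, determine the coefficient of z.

1

Build the Lagrange basis polynomials:
L_0(z) = z(z - 4) / [32] = (1/32)z^2 - (1/8)z
L_1(z) = (z + 4)(z - 4) / [-16] = -(1/16)z^2 + 1
L_2(z) = (z + 4)z / [32] = (1/32)z^2 + (1/8)z
f(z) = 27·L_0 + (-1)·L_1 + 35·L_2
Only the coefficient of z is needed; take it from each L_i and combine:
27·(-1/8) + (-1)·(0) + 35·(1/8) = 1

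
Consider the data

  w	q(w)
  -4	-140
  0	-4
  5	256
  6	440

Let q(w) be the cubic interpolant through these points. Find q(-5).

Using Newton's divided-difference form:
q[-4,0] = (-4 - (-140)) / (0 - (-4)) = 34
q[0,5] = (256 - (-4)) / (5 - 0) = 52
q[5,6] = (440 - 256) / (6 - 5) = 184
q[-4,0,5] = (52 - 34) / (5 - (-4)) = 2
q[0,5,6] = (184 - 52) / (6 - 0) = 22
q[-4,0,5,6] = (22 - 2) / (6 - (-4)) = 2
q(-5) = -140 + 34·(-1) + 2·(-1)·(-5) + 2·(-1)·(-5)·(-10) = -264

-264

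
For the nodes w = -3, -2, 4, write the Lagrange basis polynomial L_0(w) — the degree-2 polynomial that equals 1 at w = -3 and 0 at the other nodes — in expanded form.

L_0(w) = (1/7)w^2 - (2/7)w - 8/7

L_0(w) = (w + 2)(w - 4) / [(-1)·(-7)]
       = (w^2 - 2w - 8) / (7)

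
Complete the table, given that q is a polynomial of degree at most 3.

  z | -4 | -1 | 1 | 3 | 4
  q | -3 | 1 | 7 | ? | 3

The 4 known values determine q uniquely (degree ≤ 3).
Evaluate each Lagrange basis at z = 3:
L_0(3) = (4)·(2)·(-1)/[(-3)·(-5)·(-8)] = 1/15
L_1(3) = (7)·(2)·(-1)/[(3)·(-2)·(-5)] = -7/15
L_2(3) = (7)·(4)·(-1)/[(5)·(2)·(-3)] = 14/15
L_3(3) = (7)·(4)·(2)/[(8)·(5)·(3)] = 7/15
Sum: (-3)·(1/15) + 1·(-7/15) + 7·(14/15) + 3·(7/15) = 109/15

109/15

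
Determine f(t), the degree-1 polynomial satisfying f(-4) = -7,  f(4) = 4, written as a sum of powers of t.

Build the Lagrange basis polynomials:
L_0(t) = (t - 4) / [-8] = -(1/8)t + 1/2
L_1(t) = (t + 4) / [8] = (1/8)t + 1/2
f(t) = (-7)·L_0 + 4·L_1
  (-7)·L_0(t) = (7/8)t - 7/2
  4·L_1(t) = (1/2)t + 2
Adding term by term: (11/8)t - 3/2

f(t) = (11/8)t - 3/2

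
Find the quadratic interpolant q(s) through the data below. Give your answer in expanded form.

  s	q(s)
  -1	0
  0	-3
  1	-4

q(s) = s^2 - 2s - 3

Build the Lagrange basis polynomials:
L_0(s) = s(s - 1) / [2] = (1/2)s^2 - (1/2)s
L_1(s) = (s + 1)(s - 1) / [-1] = -s^2 + 1
L_2(s) = (s + 1)s / [2] = (1/2)s^2 + (1/2)s
q(s) = 0·L_0 + (-3)·L_1 + (-4)·L_2
  0·L_0(s) = 0
  (-3)·L_1(s) = 3s^2 - 3
  (-4)·L_2(s) = -2s^2 - 2s
Adding term by term: s^2 - 2s - 3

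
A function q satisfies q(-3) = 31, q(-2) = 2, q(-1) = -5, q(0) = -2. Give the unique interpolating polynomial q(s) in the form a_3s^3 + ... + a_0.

Build the Lagrange basis polynomials:
L_0(s) = (s + 2)(s + 1)s / [-6] = -(1/6)s^3 - (1/2)s^2 - (1/3)s
L_1(s) = (s + 3)(s + 1)s / [2] = (1/2)s^3 + 2s^2 + (3/2)s
L_2(s) = (s + 3)(s + 2)s / [-2] = -(1/2)s^3 - (5/2)s^2 - 3s
L_3(s) = (s + 3)(s + 2)(s + 1) / [6] = (1/6)s^3 + s^2 + (11/6)s + 1
q(s) = 31·L_0 + 2·L_1 + (-5)·L_2 + (-2)·L_3
  31·L_0(s) = -(31/6)s^3 - (31/2)s^2 - (31/3)s
  2·L_1(s) = s^3 + 4s^2 + 3s
  (-5)·L_2(s) = (5/2)s^3 + (25/2)s^2 + 15s
  (-2)·L_3(s) = -(1/3)s^3 - 2s^2 - (11/3)s - 2
Adding term by term: -2s^3 - s^2 + 4s - 2

q(s) = -2s^3 - s^2 + 4s - 2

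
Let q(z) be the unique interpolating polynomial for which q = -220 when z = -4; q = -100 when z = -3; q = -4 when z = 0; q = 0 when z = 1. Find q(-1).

-10

Evaluate each Lagrange basis at z = -1:
L_0(-1) = (2)·(-1)·(-2)/[(-1)·(-4)·(-5)] = -1/5
L_1(-1) = (3)·(-1)·(-2)/[(1)·(-3)·(-4)] = 1/2
L_2(-1) = (3)·(2)·(-2)/[(4)·(3)·(-1)] = 1
L_3(-1) = (3)·(2)·(-1)/[(5)·(4)·(1)] = -3/10
Sum: (-220)·(-1/5) + (-100)·(1/2) + (-4)·(1) + 0 = -10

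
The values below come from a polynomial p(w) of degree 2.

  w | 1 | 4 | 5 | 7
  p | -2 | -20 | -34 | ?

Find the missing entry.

-74

The 3 known values determine p uniquely (degree ≤ 2).
Evaluate each Lagrange basis at w = 7:
L_0(7) = (3)·(2)/[(-3)·(-4)] = 1/2
L_1(7) = (6)·(2)/[(3)·(-1)] = -4
L_2(7) = (6)·(3)/[(4)·(1)] = 9/2
Sum: (-2)·(1/2) + (-20)·(-4) + (-34)·(9/2) = -74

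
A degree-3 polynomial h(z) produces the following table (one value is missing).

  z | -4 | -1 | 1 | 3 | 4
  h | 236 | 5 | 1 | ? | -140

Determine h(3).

-51

The 4 known values determine h uniquely (degree ≤ 3).
L_0(3) = (4)·(2)·(-1)/[(-3)·(-5)·(-8)] = 1/15
L_1(3) = (7)·(2)·(-1)/[(3)·(-2)·(-5)] = -7/15
L_2(3) = (7)·(4)·(-1)/[(5)·(2)·(-3)] = 14/15
L_3(3) = (7)·(4)·(2)/[(8)·(5)·(3)] = 7/15
Sum: 236·(1/15) + 5·(-7/15) + 1·(14/15) + (-140)·(7/15) = -51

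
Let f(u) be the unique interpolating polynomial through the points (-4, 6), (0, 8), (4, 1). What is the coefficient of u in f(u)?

L_0(u) = u(u - 4) / [32] = (1/32)u^2 - (1/8)u
L_1(u) = (u + 4)(u - 4) / [-16] = -(1/16)u^2 + 1
L_2(u) = (u + 4)u / [32] = (1/32)u^2 + (1/8)u
f(u) = 6·L_0 + 8·L_1 + 1·L_2
Only the coefficient of u is needed; take it from each L_i and combine:
6·(-1/8) + 8·(0) + 1·(1/8) = -5/8

-5/8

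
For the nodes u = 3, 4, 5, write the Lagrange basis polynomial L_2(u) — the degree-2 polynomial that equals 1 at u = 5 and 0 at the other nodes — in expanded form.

L_2(u) = (1/2)u^2 - (7/2)u + 6

L_2(u) = (u - 3)(u - 4) / [(2)·(1)]
       = (u^2 - 7u + 12) / (2)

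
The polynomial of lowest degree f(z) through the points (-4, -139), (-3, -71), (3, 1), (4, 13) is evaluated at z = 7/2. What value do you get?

Using Newton's divided-difference form:
f[-4,-3] = (-71 - (-139)) / (-3 - (-4)) = 68
f[-3,3] = (1 - (-71)) / (3 - (-3)) = 12
f[3,4] = (13 - 1) / (4 - 3) = 12
f[-4,-3,3] = (12 - 68) / (3 - (-4)) = -8
f[-3,3,4] = (12 - 12) / (4 - (-3)) = 0
f[-4,-3,3,4] = (0 - (-8)) / (4 - (-4)) = 1
f(7/2) = -139 + 68·(15/2) + (-8)·(15/2)·(13/2) + 1·(15/2)·(13/2)·(1/2) = 43/8

43/8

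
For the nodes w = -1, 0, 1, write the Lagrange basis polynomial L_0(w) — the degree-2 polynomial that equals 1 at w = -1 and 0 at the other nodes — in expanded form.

L_0(w) = w(w - 1) / [(-1)·(-2)]
       = (w^2 - w) / (2)

L_0(w) = (1/2)w^2 - (1/2)w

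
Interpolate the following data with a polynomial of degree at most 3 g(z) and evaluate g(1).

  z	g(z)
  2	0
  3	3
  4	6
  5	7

-1

Evaluate each Lagrange basis at z = 1:
L_0(1) = (-2)·(-3)·(-4)/[(-1)·(-2)·(-3)] = 4
L_1(1) = (-1)·(-3)·(-4)/[(1)·(-1)·(-2)] = -6
L_2(1) = (-1)·(-2)·(-4)/[(2)·(1)·(-1)] = 4
L_3(1) = (-1)·(-2)·(-3)/[(3)·(2)·(1)] = -1
Sum: 0 + 3·(-6) + 6·(4) + 7·(-1) = -1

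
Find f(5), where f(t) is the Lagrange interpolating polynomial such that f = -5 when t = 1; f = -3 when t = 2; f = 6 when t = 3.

45

L_0(5) = (3)·(2)/[(-1)·(-2)] = 3
L_1(5) = (4)·(2)/[(1)·(-1)] = -8
L_2(5) = (4)·(3)/[(2)·(1)] = 6
Sum: (-5)·(3) + (-3)·(-8) + 6·(6) = 45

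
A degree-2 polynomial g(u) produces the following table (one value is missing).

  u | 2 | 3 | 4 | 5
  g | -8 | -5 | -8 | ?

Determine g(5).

The 3 known values determine g uniquely (degree ≤ 2).
Evaluate each Lagrange basis at u = 5:
L_0(5) = (2)·(1)/[(-1)·(-2)] = 1
L_1(5) = (3)·(1)/[(1)·(-1)] = -3
L_2(5) = (3)·(2)/[(2)·(1)] = 3
Sum: (-8)·(1) + (-5)·(-3) + (-8)·(3) = -17

-17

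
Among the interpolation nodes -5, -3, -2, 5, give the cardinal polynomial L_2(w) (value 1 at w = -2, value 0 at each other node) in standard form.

L_2(w) = -(1/21)w^3 - (1/7)w^2 + (25/21)w + 25/7

L_2(w) = (w + 5)(w + 3)(w - 5) / [(3)·(1)·(-7)]
       = (w^3 + 3w^2 - 25w - 75) / (-21)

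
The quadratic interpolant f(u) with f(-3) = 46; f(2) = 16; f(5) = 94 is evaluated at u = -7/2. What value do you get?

60

Evaluate each Lagrange basis at u = -7/2:
L_0(-7/2) = (-11/2)·(-17/2)/[(-5)·(-8)] = 187/160
L_1(-7/2) = (-1/2)·(-17/2)/[(5)·(-3)] = -17/60
L_2(-7/2) = (-1/2)·(-11/2)/[(8)·(3)] = 11/96
Sum: 46·(187/160) + 16·(-17/60) + 94·(11/96) = 60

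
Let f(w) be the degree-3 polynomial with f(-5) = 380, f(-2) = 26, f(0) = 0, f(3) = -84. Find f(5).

Evaluate each Lagrange basis at w = 5:
L_0(5) = (7)·(5)·(2)/[(-3)·(-5)·(-8)] = -7/12
L_1(5) = (10)·(5)·(2)/[(3)·(-2)·(-5)] = 10/3
L_2(5) = (10)·(7)·(2)/[(5)·(2)·(-3)] = -14/3
L_3(5) = (10)·(7)·(5)/[(8)·(5)·(3)] = 35/12
Sum: 380·(-7/12) + 26·(10/3) + 0 + (-84)·(35/12) = -380

-380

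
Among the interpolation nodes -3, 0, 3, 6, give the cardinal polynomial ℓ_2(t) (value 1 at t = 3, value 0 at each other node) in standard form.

ℓ_2(t) = (t + 3)t(t - 6) / [(6)·(3)·(-3)]
       = (t^3 - 3t^2 - 18t) / (-54)

ℓ_2(t) = -(1/54)t^3 + (1/18)t^2 + (1/3)t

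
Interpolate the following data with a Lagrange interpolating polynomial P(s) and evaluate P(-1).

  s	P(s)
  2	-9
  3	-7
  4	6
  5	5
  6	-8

706

Evaluate each Lagrange basis at s = -1:
L_0(-1) = (-4)·(-5)·(-6)·(-7)/[(-1)·(-2)·(-3)·(-4)] = 35
L_1(-1) = (-3)·(-5)·(-6)·(-7)/[(1)·(-1)·(-2)·(-3)] = -105
L_2(-1) = (-3)·(-4)·(-6)·(-7)/[(2)·(1)·(-1)·(-2)] = 126
L_3(-1) = (-3)·(-4)·(-5)·(-7)/[(3)·(2)·(1)·(-1)] = -70
L_4(-1) = (-3)·(-4)·(-5)·(-6)/[(4)·(3)·(2)·(1)] = 15
Sum: (-9)·(35) + (-7)·(-105) + 6·(126) + 5·(-70) + (-8)·(15) = 706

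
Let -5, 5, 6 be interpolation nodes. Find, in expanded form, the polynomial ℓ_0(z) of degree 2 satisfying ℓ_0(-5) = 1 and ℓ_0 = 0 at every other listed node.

ℓ_0(z) = (z - 5)(z - 6) / [(-10)·(-11)]
       = (z^2 - 11z + 30) / (110)

ℓ_0(z) = (1/110)z^2 - (1/10)z + 3/11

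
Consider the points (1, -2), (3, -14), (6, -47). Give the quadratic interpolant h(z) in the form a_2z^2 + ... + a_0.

h(z) = -z^2 - 2z + 1

L_0(z) = (z - 3)(z - 6) / [10] = (1/10)z^2 - (9/10)z + 9/5
L_1(z) = (z - 1)(z - 6) / [-6] = -(1/6)z^2 + (7/6)z - 1
L_2(z) = (z - 1)(z - 3) / [15] = (1/15)z^2 - (4/15)z + 1/5
h(z) = (-2)·L_0 + (-14)·L_1 + (-47)·L_2
  (-2)·L_0(z) = -(1/5)z^2 + (9/5)z - 18/5
  (-14)·L_1(z) = (7/3)z^2 - (49/3)z + 14
  (-47)·L_2(z) = -(47/15)z^2 + (188/15)z - 47/5
Adding term by term: -z^2 - 2z + 1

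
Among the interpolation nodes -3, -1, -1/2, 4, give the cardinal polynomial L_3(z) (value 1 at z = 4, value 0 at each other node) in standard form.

L_3(z) = (z + 3)(z + 1)(z + 1/2) / [(7)·(5)·(9/2)]
       = (z^3 + (9/2)z^2 + 5z + 3/2) / (315/2)

L_3(z) = (2/315)z^3 + (1/35)z^2 + (2/63)z + 1/105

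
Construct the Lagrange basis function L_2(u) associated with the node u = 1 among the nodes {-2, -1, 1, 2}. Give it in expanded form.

L_2(u) = -(1/6)u^3 - (1/6)u^2 + (2/3)u + 2/3

L_2(u) = (u + 2)(u + 1)(u - 2) / [(3)·(2)·(-1)]
       = (u^3 + u^2 - 4u - 4) / (-6)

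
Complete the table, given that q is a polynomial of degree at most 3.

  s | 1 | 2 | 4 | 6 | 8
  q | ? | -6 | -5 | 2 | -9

The 4 known values determine q uniquely (degree ≤ 3).
L_0(1) = (-3)·(-5)·(-7)/[(-2)·(-4)·(-6)] = 35/16
L_1(1) = (-1)·(-5)·(-7)/[(2)·(-2)·(-4)] = -35/16
L_2(1) = (-1)·(-3)·(-7)/[(4)·(2)·(-2)] = 21/16
L_3(1) = (-1)·(-3)·(-5)/[(6)·(4)·(2)] = -5/16
Sum: (-6)·(35/16) + (-5)·(-35/16) + 2·(21/16) + (-9)·(-5/16) = 13/4

13/4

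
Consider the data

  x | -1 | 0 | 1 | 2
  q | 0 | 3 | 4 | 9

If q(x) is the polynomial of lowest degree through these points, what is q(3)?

Using Newton's divided-difference form:
q[-1,0] = (3 - 0) / (0 - (-1)) = 3
q[0,1] = (4 - 3) / (1 - 0) = 1
q[1,2] = (9 - 4) / (2 - 1) = 5
q[-1,0,1] = (1 - 3) / (1 - (-1)) = -1
q[0,1,2] = (5 - 1) / (2 - 0) = 2
q[-1,0,1,2] = (2 - (-1)) / (2 - (-1)) = 1
q(3) = 0 + 3·(4) + (-1)·(4)·(3) + 1·(4)·(3)·(2) = 24

24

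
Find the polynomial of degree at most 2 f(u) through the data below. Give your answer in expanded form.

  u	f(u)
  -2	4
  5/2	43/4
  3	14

f(u) = u^2 + u + 2

Build the Lagrange basis polynomials:
L_0(u) = (u - 5/2)(u - 3) / [45/2] = (2/45)u^2 - (11/45)u + 1/3
L_1(u) = (u + 2)(u - 3) / [-9/4] = -(4/9)u^2 + (4/9)u + 8/3
L_2(u) = (u + 2)(u - 5/2) / [5/2] = (2/5)u^2 - (1/5)u - 2
f(u) = 4·L_0 + (43/4)·L_1 + 14·L_2
  4·L_0(u) = (8/45)u^2 - (44/45)u + 4/3
  (43/4)·L_1(u) = -(43/9)u^2 + (43/9)u + 86/3
  14·L_2(u) = (28/5)u^2 - (14/5)u - 28
Adding term by term: u^2 + u + 2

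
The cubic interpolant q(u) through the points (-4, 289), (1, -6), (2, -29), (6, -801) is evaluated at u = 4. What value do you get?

Evaluate each Lagrange basis at u = 4:
L_0(4) = (3)·(2)·(-2)/[(-5)·(-6)·(-10)] = 1/25
L_1(4) = (8)·(2)·(-2)/[(5)·(-1)·(-5)] = -32/25
L_2(4) = (8)·(3)·(-2)/[(6)·(1)·(-4)] = 2
L_3(4) = (8)·(3)·(2)/[(10)·(5)·(4)] = 6/25
Sum: 289·(1/25) + (-6)·(-32/25) + (-29)·(2) + (-801)·(6/25) = -231

-231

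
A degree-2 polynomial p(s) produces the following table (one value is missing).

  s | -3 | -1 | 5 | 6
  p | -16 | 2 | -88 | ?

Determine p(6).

The 3 known values determine p uniquely (degree ≤ 2).
Evaluate each Lagrange basis at s = 6:
L_0(6) = (7)·(1)/[(-2)·(-8)] = 7/16
L_1(6) = (9)·(1)/[(2)·(-6)] = -3/4
L_2(6) = (9)·(7)/[(8)·(6)] = 21/16
Sum: (-16)·(7/16) + 2·(-3/4) + (-88)·(21/16) = -124

-124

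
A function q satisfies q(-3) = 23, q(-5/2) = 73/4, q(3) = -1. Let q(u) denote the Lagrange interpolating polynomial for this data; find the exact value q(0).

L_0(0) = (5/2)·(-3)/[(-1/2)·(-6)] = -5/2
L_1(0) = (3)·(-3)/[(1/2)·(-11/2)] = 36/11
L_2(0) = (3)·(5/2)/[(6)·(11/2)] = 5/22
Sum: 23·(-5/2) + 73/4·(36/11) + (-1)·(5/22) = 2

2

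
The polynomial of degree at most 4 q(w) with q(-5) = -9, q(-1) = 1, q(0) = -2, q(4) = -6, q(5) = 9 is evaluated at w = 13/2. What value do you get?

Evaluate each Lagrange basis at w = 13/2:
L_0(13/2) = (15/2)·(13/2)·(5/2)·(3/2)/[(-4)·(-5)·(-9)·(-10)] = 13/128
L_1(13/2) = (23/2)·(13/2)·(5/2)·(3/2)/[(4)·(-1)·(-5)·(-6)] = -299/128
L_2(13/2) = (23/2)·(15/2)·(5/2)·(3/2)/[(5)·(1)·(-4)·(-5)] = 207/64
L_3(13/2) = (23/2)·(15/2)·(13/2)·(3/2)/[(9)·(5)·(4)·(-1)] = -299/64
L_4(13/2) = (23/2)·(15/2)·(13/2)·(5/2)/[(10)·(6)·(5)·(1)] = 299/64
Sum: (-9)·(13/128) + 1·(-299/128) + (-2)·(207/64) + (-6)·(-299/64) + 9·(299/64) = 3863/64

3863/64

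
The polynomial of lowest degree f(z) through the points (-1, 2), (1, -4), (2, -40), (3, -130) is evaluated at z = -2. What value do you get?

Using Newton's divided-difference form:
f[-1,1] = (-4 - 2) / (1 - (-1)) = -3
f[1,2] = (-40 - (-4)) / (2 - 1) = -36
f[2,3] = (-130 - (-40)) / (3 - 2) = -90
f[-1,1,2] = (-36 - (-3)) / (2 - (-1)) = -11
f[1,2,3] = (-90 - (-36)) / (3 - 1) = -27
f[-1,1,2,3] = (-27 - (-11)) / (3 - (-1)) = -4
f(-2) = 2 + (-3)·(-1) + (-11)·(-1)·(-3) + (-4)·(-1)·(-3)·(-4) = 20

20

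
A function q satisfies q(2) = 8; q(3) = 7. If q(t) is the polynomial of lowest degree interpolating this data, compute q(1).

Evaluate each Lagrange basis at t = 1:
L_0(1) = (-2)/[(-1)] = 2
L_1(1) = (-1)/[(1)] = -1
Sum: 8·(2) + 7·(-1) = 9

9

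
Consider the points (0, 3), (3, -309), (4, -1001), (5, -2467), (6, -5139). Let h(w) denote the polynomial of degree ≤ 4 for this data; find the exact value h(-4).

Using Newton's divided-difference form:
h[0,3] = (-309 - 3) / (3 - 0) = -104
h[3,4] = (-1001 - (-309)) / (4 - 3) = -692
h[4,5] = (-2467 - (-1001)) / (5 - 4) = -1466
h[5,6] = (-5139 - (-2467)) / (6 - 5) = -2672
h[0,3,4] = (-692 - (-104)) / (4 - 0) = -147
h[3,4,5] = (-1466 - (-692)) / (5 - 3) = -387
h[4,5,6] = (-2672 - (-1466)) / (6 - 4) = -603
h[0,3,4,5] = (-387 - (-147)) / (5 - 0) = -48
h[3,4,5,6] = (-603 - (-387)) / (6 - 3) = -72
h[0,3,4,5,6] = (-72 - (-48)) / (6 - 0) = -4
h(-4) = 3 + (-104)·(-4) + (-147)·(-4)·(-7) + (-48)·(-4)·(-7)·(-8) + (-4)·(-4)·(-7)·(-8)·(-9) = -1009

-1009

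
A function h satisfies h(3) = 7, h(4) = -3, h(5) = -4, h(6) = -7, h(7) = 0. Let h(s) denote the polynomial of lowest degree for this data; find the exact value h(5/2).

3213/128

L_0(5/2) = (-3/2)·(-5/2)·(-7/2)·(-9/2)/[(-1)·(-2)·(-3)·(-4)] = 315/128
L_1(5/2) = (-1/2)·(-5/2)·(-7/2)·(-9/2)/[(1)·(-1)·(-2)·(-3)] = -105/32
L_2(5/2) = (-1/2)·(-3/2)·(-7/2)·(-9/2)/[(2)·(1)·(-1)·(-2)] = 189/64
L_3(5/2) = (-1/2)·(-3/2)·(-5/2)·(-9/2)/[(3)·(2)·(1)·(-1)] = -45/32
L_4(5/2) = (-1/2)·(-3/2)·(-5/2)·(-7/2)/[(4)·(3)·(2)·(1)] = 35/128
Sum: 7·(315/128) + (-3)·(-105/32) + (-4)·(189/64) + (-7)·(-45/32) + 0 = 3213/128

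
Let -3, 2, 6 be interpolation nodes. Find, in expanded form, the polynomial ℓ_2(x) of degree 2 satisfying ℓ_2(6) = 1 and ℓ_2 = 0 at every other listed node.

ℓ_2(x) = (x + 3)(x - 2) / [(9)·(4)]
       = (x^2 + x - 6) / (36)

ℓ_2(x) = (1/36)x^2 + (1/36)x - 1/6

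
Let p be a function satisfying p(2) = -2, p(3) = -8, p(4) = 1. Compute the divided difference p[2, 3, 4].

15/2

p[2,3] = (-8 - (-2)) / (3 - 2) = -6
p[3,4] = (1 - (-8)) / (4 - 3) = 9
p[2,3,4] = (9 - (-6)) / (4 - 2) = 15/2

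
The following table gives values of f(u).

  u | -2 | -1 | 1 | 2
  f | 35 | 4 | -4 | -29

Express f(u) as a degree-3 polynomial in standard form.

Build the Lagrange basis polynomials:
L_0(u) = (u + 1)(u - 1)(u - 2) / [-12] = -(1/12)u^3 + (1/6)u^2 + (1/12)u - 1/6
L_1(u) = (u + 2)(u - 1)(u - 2) / [6] = (1/6)u^3 - (1/6)u^2 - (2/3)u + 2/3
L_2(u) = (u + 2)(u + 1)(u - 2) / [-6] = -(1/6)u^3 - (1/6)u^2 + (2/3)u + 2/3
L_3(u) = (u + 2)(u + 1)(u - 1) / [12] = (1/12)u^3 + (1/6)u^2 - (1/12)u - 1/6
f(u) = 35·L_0 + 4·L_1 + (-4)·L_2 + (-29)·L_3
  35·L_0(u) = -(35/12)u^3 + (35/6)u^2 + (35/12)u - 35/6
  4·L_1(u) = (2/3)u^3 - (2/3)u^2 - (8/3)u + 8/3
  (-4)·L_2(u) = (2/3)u^3 + (2/3)u^2 - (8/3)u - 8/3
  (-29)·L_3(u) = -(29/12)u^3 - (29/6)u^2 + (29/12)u + 29/6
Adding term by term: -4u^3 + u^2 - 1

f(u) = -4u^3 + u^2 - 1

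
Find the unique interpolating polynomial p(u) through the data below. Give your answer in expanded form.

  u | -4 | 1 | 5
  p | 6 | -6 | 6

p(u) = (3/5)u^2 - (3/5)u - 6

Build the Lagrange basis polynomials:
L_0(u) = (u - 1)(u - 5) / [45] = (1/45)u^2 - (2/15)u + 1/9
L_1(u) = (u + 4)(u - 5) / [-20] = -(1/20)u^2 + (1/20)u + 1
L_2(u) = (u + 4)(u - 1) / [36] = (1/36)u^2 + (1/12)u - 1/9
p(u) = 6·L_0 + (-6)·L_1 + 6·L_2
  6·L_0(u) = (2/15)u^2 - (4/5)u + 2/3
  (-6)·L_1(u) = (3/10)u^2 - (3/10)u - 6
  6·L_2(u) = (1/6)u^2 + (1/2)u - 2/3
Adding term by term: (3/5)u^2 - (3/5)u - 6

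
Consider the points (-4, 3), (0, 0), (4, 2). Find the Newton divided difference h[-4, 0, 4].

5/32

h[-4,0] = (0 - 3) / (0 - (-4)) = -3/4
h[0,4] = (2 - 0) / (4 - 0) = 1/2
h[-4,0,4] = (1/2 - (-3/4)) / (4 - (-4)) = 5/32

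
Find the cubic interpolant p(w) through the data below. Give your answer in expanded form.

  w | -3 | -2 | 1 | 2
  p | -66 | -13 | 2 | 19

p(w) = 3w^3 - 4w + 3

Build the Lagrange basis polynomials:
L_0(w) = (w + 2)(w - 1)(w - 2) / [-20] = -(1/20)w^3 + (1/20)w^2 + (1/5)w - 1/5
L_1(w) = (w + 3)(w - 1)(w - 2) / [12] = (1/12)w^3 - (7/12)w + 1/2
L_2(w) = (w + 3)(w + 2)(w - 2) / [-12] = -(1/12)w^3 - (1/4)w^2 + (1/3)w + 1
L_3(w) = (w + 3)(w + 2)(w - 1) / [20] = (1/20)w^3 + (1/5)w^2 + (1/20)w - 3/10
p(w) = (-66)·L_0 + (-13)·L_1 + 2·L_2 + 19·L_3
  (-66)·L_0(w) = (33/10)w^3 - (33/10)w^2 - (66/5)w + 66/5
  (-13)·L_1(w) = -(13/12)w^3 + (91/12)w - 13/2
  2·L_2(w) = -(1/6)w^3 - (1/2)w^2 + (2/3)w + 2
  19·L_3(w) = (19/20)w^3 + (19/5)w^2 + (19/20)w - 57/10
Adding term by term: 3w^3 - 4w + 3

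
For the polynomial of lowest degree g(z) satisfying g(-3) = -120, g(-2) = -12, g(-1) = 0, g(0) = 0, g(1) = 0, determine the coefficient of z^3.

Build the Lagrange basis polynomials:
L_0(z) = (z + 2)(z + 1)z(z - 1) / [24] = (1/24)z^4 + (1/12)z^3 - (1/24)z^2 - (1/12)z
L_1(z) = (z + 3)(z + 1)z(z - 1) / [-6] = -(1/6)z^4 - (1/2)z^3 + (1/6)z^2 + (1/2)z
L_2(z) = (z + 3)(z + 2)z(z - 1) / [4] = (1/4)z^4 + z^3 + (1/4)z^2 - (3/2)z
L_3(z) = (z + 3)(z + 2)(z + 1)(z - 1) / [-6] = -(1/6)z^4 - (5/6)z^3 - (5/6)z^2 + (5/6)z + 1
L_4(z) = (z + 3)(z + 2)(z + 1)z / [24] = (1/24)z^4 + (1/4)z^3 + (11/24)z^2 + (1/4)z
g(z) = (-120)·L_0 + (-12)·L_1 + 0·L_2 + 0·L_3 + 0·L_4
Only the coefficient of z^3 is needed; take it from each L_i and combine:
(-120)·(1/12) + (-12)·(-1/2) + 0·(1) + 0·(-5/6) + 0·(1/4) = -4

-4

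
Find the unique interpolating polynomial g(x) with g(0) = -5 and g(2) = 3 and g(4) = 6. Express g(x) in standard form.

g(x) = -(5/8)x^2 + (21/4)x - 5

L_0(x) = (x - 2)(x - 4) / [8] = (1/8)x^2 - (3/4)x + 1
L_1(x) = x(x - 4) / [-4] = -(1/4)x^2 + x
L_2(x) = x(x - 2) / [8] = (1/8)x^2 - (1/4)x
g(x) = (-5)·L_0 + 3·L_1 + 6·L_2
  (-5)·L_0(x) = -(5/8)x^2 + (15/4)x - 5
  3·L_1(x) = -(3/4)x^2 + 3x
  6·L_2(x) = (3/4)x^2 - (3/2)x
Adding term by term: -(5/8)x^2 + (21/4)x - 5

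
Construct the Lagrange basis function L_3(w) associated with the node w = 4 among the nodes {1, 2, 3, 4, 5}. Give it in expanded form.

L_3(w) = (w - 1)(w - 2)(w - 3)(w - 5) / [(3)·(2)·(1)·(-1)]
       = (w^4 - 11w^3 + 41w^2 - 61w + 30) / (-6)

L_3(w) = -(1/6)w^4 + (11/6)w^3 - (41/6)w^2 + (61/6)w - 5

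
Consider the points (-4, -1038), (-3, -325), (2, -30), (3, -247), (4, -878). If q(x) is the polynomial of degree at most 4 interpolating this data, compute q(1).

Using Newton's divided-difference form:
q[-4,-3] = (-325 - (-1038)) / (-3 - (-4)) = 713
q[-3,2] = (-30 - (-325)) / (2 - (-3)) = 59
q[2,3] = (-247 - (-30)) / (3 - 2) = -217
q[3,4] = (-878 - (-247)) / (4 - 3) = -631
q[-4,-3,2] = (59 - 713) / (2 - (-4)) = -109
q[-3,2,3] = (-217 - 59) / (3 - (-3)) = -46
q[2,3,4] = (-631 - (-217)) / (4 - 2) = -207
q[-4,-3,2,3] = (-46 - (-109)) / (3 - (-4)) = 9
q[-3,2,3,4] = (-207 - (-46)) / (4 - (-3)) = -23
q[-4,-3,2,3,4] = (-23 - 9) / (4 - (-4)) = -4
q(1) = -1038 + 713·(5) + (-109)·(5)·(4) + 9·(5)·(4)·(-1) + (-4)·(5)·(4)·(-1)·(-2) = 7

7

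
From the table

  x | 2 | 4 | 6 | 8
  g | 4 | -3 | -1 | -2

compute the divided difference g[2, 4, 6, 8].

-1/4

g[2,4] = (-3 - 4) / (4 - 2) = -7/2
g[4,6] = (-1 - (-3)) / (6 - 4) = 1
g[6,8] = (-2 - (-1)) / (8 - 6) = -1/2
g[2,4,6] = (1 - (-7/2)) / (6 - 2) = 9/8
g[4,6,8] = (-1/2 - 1) / (8 - 4) = -3/8
g[2,4,6,8] = (-3/8 - 9/8) / (8 - 2) = -1/4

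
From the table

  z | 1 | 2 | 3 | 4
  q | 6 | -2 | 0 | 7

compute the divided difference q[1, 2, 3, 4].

-5/6

q[1,2] = (-2 - 6) / (2 - 1) = -8
q[2,3] = (0 - (-2)) / (3 - 2) = 2
q[3,4] = (7 - 0) / (4 - 3) = 7
q[1,2,3] = (2 - (-8)) / (3 - 1) = 5
q[2,3,4] = (7 - 2) / (4 - 2) = 5/2
q[1,2,3,4] = (5/2 - 5) / (4 - 1) = -5/6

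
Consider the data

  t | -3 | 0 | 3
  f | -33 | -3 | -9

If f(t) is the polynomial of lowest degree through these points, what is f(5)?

-33

Evaluate each Lagrange basis at t = 5:
L_0(5) = (5)·(2)/[(-3)·(-6)] = 5/9
L_1(5) = (8)·(2)/[(3)·(-3)] = -16/9
L_2(5) = (8)·(5)/[(6)·(3)] = 20/9
Sum: (-33)·(5/9) + (-3)·(-16/9) + (-9)·(20/9) = -33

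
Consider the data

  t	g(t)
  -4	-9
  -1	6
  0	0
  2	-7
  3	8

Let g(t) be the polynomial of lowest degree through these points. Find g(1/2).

-3207/896

Evaluate each Lagrange basis at t = 1/2:
L_0(1/2) = (3/2)·(1/2)·(-3/2)·(-5/2)/[(-3)·(-4)·(-6)·(-7)] = 5/896
L_1(1/2) = (9/2)·(1/2)·(-3/2)·(-5/2)/[(3)·(-1)·(-3)·(-4)] = -15/64
L_2(1/2) = (9/2)·(3/2)·(-3/2)·(-5/2)/[(4)·(1)·(-2)·(-3)] = 135/128
L_3(1/2) = (9/2)·(3/2)·(1/2)·(-5/2)/[(6)·(3)·(2)·(-1)] = 15/64
L_4(1/2) = (9/2)·(3/2)·(1/2)·(-3/2)/[(7)·(4)·(3)·(1)] = -27/448
Sum: (-9)·(5/896) + 6·(-15/64) + 0 + (-7)·(15/64) + 8·(-27/448) = -3207/896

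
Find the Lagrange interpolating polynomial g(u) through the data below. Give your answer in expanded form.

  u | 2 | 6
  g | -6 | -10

g(u) = -u - 4

Build the Lagrange basis polynomials:
L_0(u) = (u - 6) / [-4] = -(1/4)u + 3/2
L_1(u) = (u - 2) / [4] = (1/4)u - 1/2
g(u) = (-6)·L_0 + (-10)·L_1
  (-6)·L_0(u) = (3/2)u - 9
  (-10)·L_1(u) = -(5/2)u + 5
Adding term by term: -u - 4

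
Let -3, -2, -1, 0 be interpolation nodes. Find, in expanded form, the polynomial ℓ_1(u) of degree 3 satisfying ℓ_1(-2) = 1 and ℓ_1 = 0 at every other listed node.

ℓ_1(u) = (1/2)u^3 + 2u^2 + (3/2)u

ℓ_1(u) = (u + 3)(u + 1)u / [(1)·(-1)·(-2)]
       = (u^3 + 4u^2 + 3u) / (2)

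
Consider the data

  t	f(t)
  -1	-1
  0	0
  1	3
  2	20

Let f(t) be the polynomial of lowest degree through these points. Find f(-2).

-12

L_0(-2) = (-2)·(-3)·(-4)/[(-1)·(-2)·(-3)] = 4
L_1(-2) = (-1)·(-3)·(-4)/[(1)·(-1)·(-2)] = -6
L_2(-2) = (-1)·(-2)·(-4)/[(2)·(1)·(-1)] = 4
L_3(-2) = (-1)·(-2)·(-3)/[(3)·(2)·(1)] = -1
Sum: (-1)·(4) + 0 + 3·(4) + 20·(-1) = -12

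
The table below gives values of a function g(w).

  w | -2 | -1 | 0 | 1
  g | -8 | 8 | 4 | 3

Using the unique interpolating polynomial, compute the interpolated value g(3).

Using Newton's divided-difference form:
g[-2,-1] = (8 - (-8)) / (-1 - (-2)) = 16
g[-1,0] = (4 - 8) / (0 - (-1)) = -4
g[0,1] = (3 - 4) / (1 - 0) = -1
g[-2,-1,0] = (-4 - 16) / (0 - (-2)) = -10
g[-1,0,1] = (-1 - (-4)) / (1 - (-1)) = 3/2
g[-2,-1,0,1] = (3/2 - (-10)) / (1 - (-2)) = 23/6
g(3) = -8 + 16·(5) + (-10)·(5)·(4) + (23/6)·(5)·(4)·(3) = 102

102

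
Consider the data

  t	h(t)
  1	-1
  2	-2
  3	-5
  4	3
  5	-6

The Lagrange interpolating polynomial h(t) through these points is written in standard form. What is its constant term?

Build the Lagrange basis polynomials:
L_0(t) = (t - 2)(t - 3)(t - 4)(t - 5) / [24] = (1/24)t^4 - (7/12)t^3 + (71/24)t^2 - (77/12)t + 5
L_1(t) = (t - 1)(t - 3)(t - 4)(t - 5) / [-6] = -(1/6)t^4 + (13/6)t^3 - (59/6)t^2 + (107/6)t - 10
L_2(t) = (t - 1)(t - 2)(t - 4)(t - 5) / [4] = (1/4)t^4 - 3t^3 + (49/4)t^2 - (39/2)t + 10
L_3(t) = (t - 1)(t - 2)(t - 3)(t - 5) / [-6] = -(1/6)t^4 + (11/6)t^3 - (41/6)t^2 + (61/6)t - 5
L_4(t) = (t - 1)(t - 2)(t - 3)(t - 4) / [24] = (1/24)t^4 - (5/12)t^3 + (35/24)t^2 - (25/12)t + 1
h(t) = (-1)·L_0 + (-2)·L_1 + (-5)·L_2 + 3·L_3 + (-6)·L_4
Only the constant term is needed; take it from each L_i and combine:
(-1)·(5) + (-2)·(-10) + (-5)·(10) + 3·(-5) + (-6)·(1) = -56

-56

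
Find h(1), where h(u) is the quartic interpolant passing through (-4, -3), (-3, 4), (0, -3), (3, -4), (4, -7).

L_0(1) = (4)·(1)·(-2)·(-3)/[(-1)·(-4)·(-7)·(-8)] = 3/28
L_1(1) = (5)·(1)·(-2)·(-3)/[(1)·(-3)·(-6)·(-7)] = -5/21
L_2(1) = (5)·(4)·(-2)·(-3)/[(4)·(3)·(-3)·(-4)] = 5/6
L_3(1) = (5)·(4)·(1)·(-3)/[(7)·(6)·(3)·(-1)] = 10/21
L_4(1) = (5)·(4)·(1)·(-2)/[(8)·(7)·(4)·(1)] = -5/28
Sum: (-3)·(3/28) + 4·(-5/21) + (-3)·(5/6) + (-4)·(10/21) + (-7)·(-5/28) = -31/7

-31/7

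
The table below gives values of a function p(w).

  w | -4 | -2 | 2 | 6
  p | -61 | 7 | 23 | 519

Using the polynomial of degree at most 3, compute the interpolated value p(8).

1187

Evaluate each Lagrange basis at w = 8:
L_0(8) = (10)·(6)·(2)/[(-2)·(-6)·(-10)] = -1
L_1(8) = (12)·(6)·(2)/[(2)·(-4)·(-8)] = 9/4
L_2(8) = (12)·(10)·(2)/[(6)·(4)·(-4)] = -5/2
L_3(8) = (12)·(10)·(6)/[(10)·(8)·(4)] = 9/4
Sum: (-61)·(-1) + 7·(9/4) + 23·(-5/2) + 519·(9/4) = 1187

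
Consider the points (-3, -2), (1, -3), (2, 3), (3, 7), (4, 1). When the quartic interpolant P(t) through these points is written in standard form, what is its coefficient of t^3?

L_0(t) = (t - 1)(t - 2)(t - 3)(t - 4) / [840] = (1/840)t^4 - (1/84)t^3 + (1/24)t^2 - (5/84)t + 1/35
L_1(t) = (t + 3)(t - 2)(t - 3)(t - 4) / [-24] = -(1/24)t^4 + (1/4)t^3 + (1/24)t^2 - (9/4)t + 3
L_2(t) = (t + 3)(t - 1)(t - 3)(t - 4) / [10] = (1/10)t^4 - (1/2)t^3 - (1/2)t^2 + (9/2)t - 18/5
L_3(t) = (t + 3)(t - 1)(t - 2)(t - 4) / [-12] = -(1/12)t^4 + (1/3)t^3 + (7/12)t^2 - (17/6)t + 2
L_4(t) = (t + 3)(t - 1)(t - 2)(t - 3) / [42] = (1/42)t^4 - (1/14)t^3 - (1/6)t^2 + (9/14)t - 3/7
P(t) = (-2)·L_0 + (-3)·L_1 + 3·L_2 + 7·L_3 + 1·L_4
Only the coefficient of t^3 is needed; take it from each L_i and combine:
(-2)·(-1/84) + (-3)·(1/4) + 3·(-1/2) + 7·(1/3) + 1·(-1/14) = 1/28

1/28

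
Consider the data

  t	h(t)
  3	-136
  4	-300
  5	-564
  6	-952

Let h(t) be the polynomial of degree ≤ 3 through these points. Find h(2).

Evaluate each Lagrange basis at t = 2:
L_0(2) = (-2)·(-3)·(-4)/[(-1)·(-2)·(-3)] = 4
L_1(2) = (-1)·(-3)·(-4)/[(1)·(-1)·(-2)] = -6
L_2(2) = (-1)·(-2)·(-4)/[(2)·(1)·(-1)] = 4
L_3(2) = (-1)·(-2)·(-3)/[(3)·(2)·(1)] = -1
Sum: (-136)·(4) + (-300)·(-6) + (-564)·(4) + (-952)·(-1) = -48

-48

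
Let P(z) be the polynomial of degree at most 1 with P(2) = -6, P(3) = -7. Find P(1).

-5

Evaluate each Lagrange basis at z = 1:
L_0(1) = (-2)/[(-1)] = 2
L_1(1) = (-1)/[(1)] = -1
Sum: (-6)·(2) + (-7)·(-1) = -5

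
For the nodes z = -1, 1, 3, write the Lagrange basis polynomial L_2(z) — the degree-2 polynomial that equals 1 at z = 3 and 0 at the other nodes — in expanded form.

L_2(z) = (1/8)z^2 - 1/8

L_2(z) = (z + 1)(z - 1) / [(4)·(2)]
       = (z^2 - 1) / (8)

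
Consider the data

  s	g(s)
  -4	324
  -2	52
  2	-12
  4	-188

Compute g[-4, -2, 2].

20

g[-4,-2] = (52 - 324) / (-2 - (-4)) = -136
g[-2,2] = (-12 - 52) / (2 - (-2)) = -16
g[-4,-2,2] = (-16 - (-136)) / (2 - (-4)) = 20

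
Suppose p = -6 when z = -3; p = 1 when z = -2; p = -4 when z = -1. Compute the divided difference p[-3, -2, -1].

-6

p[-3,-2] = (1 - (-6)) / (-2 - (-3)) = 7
p[-2,-1] = (-4 - 1) / (-1 - (-2)) = -5
p[-3,-2,-1] = (-5 - 7) / (-1 - (-3)) = -6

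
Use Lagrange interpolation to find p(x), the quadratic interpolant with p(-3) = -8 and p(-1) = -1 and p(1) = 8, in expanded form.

p(x) = (1/4)x^2 + (9/2)x + 13/4

L_0(x) = (x + 1)(x - 1) / [8] = (1/8)x^2 - 1/8
L_1(x) = (x + 3)(x - 1) / [-4] = -(1/4)x^2 - (1/2)x + 3/4
L_2(x) = (x + 3)(x + 1) / [8] = (1/8)x^2 + (1/2)x + 3/8
p(x) = (-8)·L_0 + (-1)·L_1 + 8·L_2
  (-8)·L_0(x) = -x^2 + 1
  (-1)·L_1(x) = (1/4)x^2 + (1/2)x - 3/4
  8·L_2(x) = x^2 + 4x + 3
Adding term by term: (1/4)x^2 + (9/2)x + 13/4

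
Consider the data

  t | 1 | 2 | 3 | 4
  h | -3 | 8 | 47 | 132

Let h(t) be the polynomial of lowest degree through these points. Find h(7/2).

Evaluate each Lagrange basis at t = 7/2:
L_0(7/2) = (3/2)·(1/2)·(-1/2)/[(-1)·(-2)·(-3)] = 1/16
L_1(7/2) = (5/2)·(1/2)·(-1/2)/[(1)·(-1)·(-2)] = -5/16
L_2(7/2) = (5/2)·(3/2)·(-1/2)/[(2)·(1)·(-1)] = 15/16
L_3(7/2) = (5/2)·(3/2)·(1/2)/[(3)·(2)·(1)] = 5/16
Sum: (-3)·(1/16) + 8·(-5/16) + 47·(15/16) + 132·(5/16) = 661/8

661/8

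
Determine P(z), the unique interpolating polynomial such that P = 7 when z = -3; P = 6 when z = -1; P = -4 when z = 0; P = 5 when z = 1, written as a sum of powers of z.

P(z) = (19/6)z^3 + (19/2)z^2 - (11/3)z - 4

Build the Lagrange basis polynomials:
L_0(z) = (z + 1)z(z - 1) / [-24] = -(1/24)z^3 + (1/24)z
L_1(z) = (z + 3)z(z - 1) / [4] = (1/4)z^3 + (1/2)z^2 - (3/4)z
L_2(z) = (z + 3)(z + 1)(z - 1) / [-3] = -(1/3)z^3 - z^2 + (1/3)z + 1
L_3(z) = (z + 3)(z + 1)z / [8] = (1/8)z^3 + (1/2)z^2 + (3/8)z
P(z) = 7·L_0 + 6·L_1 + (-4)·L_2 + 5·L_3
  7·L_0(z) = -(7/24)z^3 + (7/24)z
  6·L_1(z) = (3/2)z^3 + 3z^2 - (9/2)z
  (-4)·L_2(z) = (4/3)z^3 + 4z^2 - (4/3)z - 4
  5·L_3(z) = (5/8)z^3 + (5/2)z^2 + (15/8)z
Adding term by term: (19/6)z^3 + (19/2)z^2 - (11/3)z - 4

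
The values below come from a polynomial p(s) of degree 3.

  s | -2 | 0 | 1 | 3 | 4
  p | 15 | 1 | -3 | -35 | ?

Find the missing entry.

-75

The 4 known values determine p uniquely (degree ≤ 3).
L_0(4) = (4)·(3)·(1)/[(-2)·(-3)·(-5)] = -2/5
L_1(4) = (6)·(3)·(1)/[(2)·(-1)·(-3)] = 3
L_2(4) = (6)·(4)·(1)/[(3)·(1)·(-2)] = -4
L_3(4) = (6)·(4)·(3)/[(5)·(3)·(2)] = 12/5
Sum: 15·(-2/5) + 1·(3) + (-3)·(-4) + (-35)·(12/5) = -75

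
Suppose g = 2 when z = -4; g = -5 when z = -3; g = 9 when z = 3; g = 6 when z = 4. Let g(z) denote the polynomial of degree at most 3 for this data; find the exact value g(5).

-19/7

Using Newton's divided-difference form:
g[-4,-3] = (-5 - 2) / (-3 - (-4)) = -7
g[-3,3] = (9 - (-5)) / (3 - (-3)) = 7/3
g[3,4] = (6 - 9) / (4 - 3) = -3
g[-4,-3,3] = (7/3 - (-7)) / (3 - (-4)) = 4/3
g[-3,3,4] = (-3 - 7/3) / (4 - (-3)) = -16/21
g[-4,-3,3,4] = (-16/21 - 4/3) / (4 - (-4)) = -11/42
g(5) = 2 + (-7)·(9) + (4/3)·(9)·(8) + (-11/42)·(9)·(8)·(2) = -19/7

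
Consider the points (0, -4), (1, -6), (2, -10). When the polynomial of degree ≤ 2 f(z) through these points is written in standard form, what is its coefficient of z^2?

L_0(z) = (z - 1)(z - 2) / [2] = (1/2)z^2 - (3/2)z + 1
L_1(z) = z(z - 2) / [-1] = -z^2 + 2z
L_2(z) = z(z - 1) / [2] = (1/2)z^2 - (1/2)z
f(z) = (-4)·L_0 + (-6)·L_1 + (-10)·L_2
Only the coefficient of z^2 is needed; take it from each L_i and combine:
(-4)·(1/2) + (-6)·(-1) + (-10)·(1/2) = -1

-1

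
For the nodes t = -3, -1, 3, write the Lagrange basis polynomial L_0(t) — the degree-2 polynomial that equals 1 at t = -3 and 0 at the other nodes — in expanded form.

L_0(t) = (1/12)t^2 - (1/6)t - 1/4

L_0(t) = (t + 1)(t - 3) / [(-2)·(-6)]
       = (t^2 - 2t - 3) / (12)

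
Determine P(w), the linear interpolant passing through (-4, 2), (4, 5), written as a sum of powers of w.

Build the Lagrange basis polynomials:
L_0(w) = (w - 4) / [-8] = -(1/8)w + 1/2
L_1(w) = (w + 4) / [8] = (1/8)w + 1/2
P(w) = 2·L_0 + 5·L_1
  2·L_0(w) = -(1/4)w + 1
  5·L_1(w) = (5/8)w + 5/2
Adding term by term: (3/8)w + 7/2

P(w) = (3/8)w + 7/2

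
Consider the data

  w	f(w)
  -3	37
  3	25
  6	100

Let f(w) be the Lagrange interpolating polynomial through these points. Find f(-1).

9

L_0(-1) = (-4)·(-7)/[(-6)·(-9)] = 14/27
L_1(-1) = (2)·(-7)/[(6)·(-3)] = 7/9
L_2(-1) = (2)·(-4)/[(9)·(3)] = -8/27
Sum: 37·(14/27) + 25·(7/9) + 100·(-8/27) = 9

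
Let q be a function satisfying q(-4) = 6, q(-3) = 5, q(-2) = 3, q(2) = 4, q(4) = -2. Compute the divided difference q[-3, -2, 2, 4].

q[-3,-2] = (3 - 5) / (-2 - (-3)) = -2
q[-2,2] = (4 - 3) / (2 - (-2)) = 1/4
q[2,4] = (-2 - 4) / (4 - 2) = -3
q[-3,-2,2] = (1/4 - (-2)) / (2 - (-3)) = 9/20
q[-2,2,4] = (-3 - 1/4) / (4 - (-2)) = -13/24
q[-3,-2,2,4] = (-13/24 - 9/20) / (4 - (-3)) = -17/120

-17/120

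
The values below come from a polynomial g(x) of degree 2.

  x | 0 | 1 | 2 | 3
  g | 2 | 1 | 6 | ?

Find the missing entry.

17

The 3 known values determine g uniquely (degree ≤ 2).
Evaluate each Lagrange basis at x = 3:
L_0(3) = (2)·(1)/[(-1)·(-2)] = 1
L_1(3) = (3)·(1)/[(1)·(-1)] = -3
L_2(3) = (3)·(2)/[(2)·(1)] = 3
Sum: 2·(1) + 1·(-3) + 6·(3) = 17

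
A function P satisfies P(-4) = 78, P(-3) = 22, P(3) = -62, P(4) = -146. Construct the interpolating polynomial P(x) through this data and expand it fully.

P(x) = -2x^3 - 2x^2 + 4x - 2

Build the Lagrange basis polynomials:
L_0(x) = (x + 3)(x - 3)(x - 4) / [-56] = -(1/56)x^3 + (1/14)x^2 + (9/56)x - 9/14
L_1(x) = (x + 4)(x - 3)(x - 4) / [42] = (1/42)x^3 - (1/14)x^2 - (8/21)x + 8/7
L_2(x) = (x + 4)(x + 3)(x - 4) / [-42] = -(1/42)x^3 - (1/14)x^2 + (8/21)x + 8/7
L_3(x) = (x + 4)(x + 3)(x - 3) / [56] = (1/56)x^3 + (1/14)x^2 - (9/56)x - 9/14
P(x) = 78·L_0 + 22·L_1 + (-62)·L_2 + (-146)·L_3
  78·L_0(x) = -(39/28)x^3 + (39/7)x^2 + (351/28)x - 351/7
  22·L_1(x) = (11/21)x^3 - (11/7)x^2 - (176/21)x + 176/7
  (-62)·L_2(x) = (31/21)x^3 + (31/7)x^2 - (496/21)x - 496/7
  (-146)·L_3(x) = -(73/28)x^3 - (73/7)x^2 + (657/28)x + 657/7
Adding term by term: -2x^3 - 2x^2 + 4x - 2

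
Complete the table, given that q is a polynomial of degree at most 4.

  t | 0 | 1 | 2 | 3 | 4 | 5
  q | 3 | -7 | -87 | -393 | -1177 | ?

-2787

The 5 known values determine q uniquely (degree ≤ 4).
L_0(5) = (4)·(3)·(2)·(1)/[(-1)·(-2)·(-3)·(-4)] = 1
L_1(5) = (5)·(3)·(2)·(1)/[(1)·(-1)·(-2)·(-3)] = -5
L_2(5) = (5)·(4)·(2)·(1)/[(2)·(1)·(-1)·(-2)] = 10
L_3(5) = (5)·(4)·(3)·(1)/[(3)·(2)·(1)·(-1)] = -10
L_4(5) = (5)·(4)·(3)·(2)/[(4)·(3)·(2)·(1)] = 5
Sum: 3·(1) + (-7)·(-5) + (-87)·(10) + (-393)·(-10) + (-1177)·(5) = -2787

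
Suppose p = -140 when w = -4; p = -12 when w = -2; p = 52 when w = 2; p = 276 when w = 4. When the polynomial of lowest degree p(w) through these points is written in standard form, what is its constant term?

Build the Lagrange basis polynomials:
L_0(w) = (w + 2)(w - 2)(w - 4) / [-96] = -(1/96)w^3 + (1/24)w^2 + (1/24)w - 1/6
L_1(w) = (w + 4)(w - 2)(w - 4) / [48] = (1/48)w^3 - (1/24)w^2 - (1/3)w + 2/3
L_2(w) = (w + 4)(w + 2)(w - 4) / [-48] = -(1/48)w^3 - (1/24)w^2 + (1/3)w + 2/3
L_3(w) = (w + 4)(w + 2)(w - 2) / [96] = (1/96)w^3 + (1/24)w^2 - (1/24)w - 1/6
p(w) = (-140)·L_0 + (-12)·L_1 + 52·L_2 + 276·L_3
Only the constant term is needed; take it from each L_i and combine:
(-140)·(-1/6) + (-12)·(2/3) + 52·(2/3) + 276·(-1/6) = 4

4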